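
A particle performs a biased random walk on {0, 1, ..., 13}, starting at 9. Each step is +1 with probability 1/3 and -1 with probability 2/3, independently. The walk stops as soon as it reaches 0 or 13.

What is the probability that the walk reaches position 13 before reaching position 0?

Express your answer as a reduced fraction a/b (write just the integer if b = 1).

Biased walk: p = 1/3, q = 2/3, r = q/p = 2
Gambler's ruin: P(hit 13 before 0 | start at 9) = (1 - r^a)/(1 - r^N)
r^9 = 512; r^13 = 8192
P = (1 - 512) / (1 - 8192) = -511 / -8191 = 511/8191

Answer: 511/8191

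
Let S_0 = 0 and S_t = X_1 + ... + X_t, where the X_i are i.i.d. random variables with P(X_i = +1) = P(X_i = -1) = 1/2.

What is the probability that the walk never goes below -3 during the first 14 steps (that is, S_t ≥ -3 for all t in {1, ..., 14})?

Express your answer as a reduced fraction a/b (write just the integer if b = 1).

Let f(t,s) = #length-t paths at position s with S_1..S_t all ≥ -3.
f(t,s) = f(t-1,s-1) + f(t-1,s+1) for s ≥ -3; f(t,s) = 0 for s < -3.
t=0: f(0,0)=1
t=1: f(1,-1)=1 f(1,1)=1
t=2: f(2,-2)=1 f(2,0)=2 f(2,2)=1
t=3: f(3,-3)=1 f(3,-1)=3 f(3,1)=3 f(3,3)=1
t=4: f(4,-2)=4 f(4,0)=6 f(4,2)=4 f(4,4)=1
t=5: f(5,-3)=4 f(5,-1)=10 f(5,1)=10 f(5,3)=5 f(5,5)=1
t=6: f(6,-2)=14 f(6,0)=20 f(6,2)=15 f(6,4)=6 f(6,6)=1
t=7: f(7,-3)=14 f(7,-1)=34 f(7,1)=35 f(7,3)=21 f(7,5)=7 f(7,7)=1
t=8: f(8,-2)=48 f(8,0)=69 f(8,2)=56 f(8,4)=28 f(8,6)=8 f(8,8)=1
t=9: f(9,-3)=48 f(9,-1)=117 f(9,1)=125 f(9,3)=84 f(9,5)=36 f(9,7)=9 f(9,9)=1
t=10: f(10,-2)=165 f(10,0)=242 f(10,2)=209 f(10,4)=120 f(10,6)=45 f(10,8)=10 f(10,10)=1
t=11: f(11,-3)=165 f(11,-1)=407 f(11,1)=451 f(11,3)=329 f(11,5)=165 f(11,7)=55 f(11,9)=11 f(11,11)=1
t=12: f(12,-2)=572 f(12,0)=858 f(12,2)=780 f(12,4)=494 f(12,6)=220 f(12,8)=66 f(12,10)=12 f(12,12)=1
t=13: f(13,-3)=572 f(13,-1)=1430 f(13,1)=1638 f(13,3)=1274 f(13,5)=714 f(13,7)=286 f(13,9)=78 f(13,11)=13 f(13,13)=1
t=14: f(14,-2)=2002 f(14,0)=3068 f(14,2)=2912 f(14,4)=1988 f(14,6)=1000 f(14,8)=364 f(14,10)=91 f(14,12)=14 f(14,14)=1
Σ_s f(14,s) = 11440
P = 11440/16384 = 715/1024

Answer: 715/1024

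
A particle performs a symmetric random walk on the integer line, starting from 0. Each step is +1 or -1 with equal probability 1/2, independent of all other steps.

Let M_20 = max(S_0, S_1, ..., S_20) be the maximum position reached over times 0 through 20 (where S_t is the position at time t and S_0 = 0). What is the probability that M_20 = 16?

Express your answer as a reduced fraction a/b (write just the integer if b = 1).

Let M_20 = max(S_0,...,S_20). Use the reflection principle: for j ≥ 1, #{paths with M_20 ≥ j} = #{S_20 ≥ j} + #{S_20 ≥ j+1}.
By reflection, #{M_20 ≥ 16} = #{S_20 ≥ 16} + #{S_20 ≥ 17} = 211 + 21 = 232.
#{M_20 ≥ 17} = #{S_20 ≥ 17} + #{S_20 ≥ 18} = 21 + 21 = 42.
#{M_20 = 16} = 232 - 42 = 190.
P(M_20 = 16) = 190/1048576 = 95/524288

Answer: 95/524288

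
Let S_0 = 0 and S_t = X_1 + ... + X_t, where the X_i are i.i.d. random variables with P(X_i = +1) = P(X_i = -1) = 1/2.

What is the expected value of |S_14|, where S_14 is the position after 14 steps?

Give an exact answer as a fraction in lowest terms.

Answer: 3003/1024

Derivation:
S_14 takes values m ≡ 0 (mod 2) with |m| ≤ 14; P(S_14=m) = C(14,(14+m)/2)/2^14.
Total paths: 2^14 = 16384
Distribution: P(S=-14)=1/16384, P(S=-12)=14/16384, P(S=-10)=91/16384, P(S=-8)=364/16384, P(S=-6)=1001/16384, P(S=-4)=2002/16384, P(S=-2)=3003/16384, P(S=0)=3432/16384, P(S=2)=3003/16384, P(S=4)=2002/16384, P(S=6)=1001/16384, P(S=8)=364/16384, P(S=10)=91/16384, P(S=12)=14/16384, P(S=14)=1/16384
E[|S_14|] = Σ_m |m|·P(S_14=m) = 48048/16384 = 3003/1024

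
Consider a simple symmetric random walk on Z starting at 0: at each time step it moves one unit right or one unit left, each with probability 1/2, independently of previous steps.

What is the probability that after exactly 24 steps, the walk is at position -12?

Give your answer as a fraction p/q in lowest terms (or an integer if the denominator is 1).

Answer: 33649/4194304

Derivation:
To reach position -12 after 24 steps: need 6 steps of +1 and 18 of -1.
Favorable paths: C(24,6) = 134596
Total paths: 2^24 = 16777216
P = 134596/16777216 = 33649/4194304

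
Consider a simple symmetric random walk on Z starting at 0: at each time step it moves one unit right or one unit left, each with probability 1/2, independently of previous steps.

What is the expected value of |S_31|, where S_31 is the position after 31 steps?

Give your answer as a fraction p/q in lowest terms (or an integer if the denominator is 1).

S_31 takes values m ≡ 1 (mod 2) with |m| ≤ 31; P(S_31=m) = C(31,(31+m)/2)/2^31.
Total paths: 2^31 = 2147483648
Distribution: P(S=-31)=1/2147483648, P(S=-29)=31/2147483648, P(S=-27)=465/2147483648, P(S=-25)=4495/2147483648, P(S=-23)=31465/2147483648, P(S=-21)=169911/2147483648, P(S=-19)=736281/2147483648, P(S=-17)=2629575/2147483648, P(S=-15)=7888725/2147483648, P(S=-13)=20160075/2147483648, P(S=-11)=44352165/2147483648, P(S=-9)=84672315/2147483648, P(S=-7)=141120525/2147483648, P(S=-5)=206253075/2147483648, P(S=-3)=265182525/2147483648, P(S=-1)=300540195/2147483648, P(S=1)=300540195/2147483648, P(S=3)=265182525/2147483648, P(S=5)=206253075/2147483648, P(S=7)=141120525/2147483648, P(S=9)=84672315/2147483648, P(S=11)=44352165/2147483648, P(S=13)=20160075/2147483648, P(S=15)=7888725/2147483648, P(S=17)=2629575/2147483648, P(S=19)=736281/2147483648, P(S=21)=169911/2147483648, P(S=23)=31465/2147483648, P(S=25)=4495/2147483648, P(S=27)=465/2147483648, P(S=29)=31/2147483648, P(S=31)=1/2147483648
E[|S_31|] = Σ_m |m|·P(S_31=m) = 9617286240/2147483648 = 300540195/67108864

Answer: 300540195/67108864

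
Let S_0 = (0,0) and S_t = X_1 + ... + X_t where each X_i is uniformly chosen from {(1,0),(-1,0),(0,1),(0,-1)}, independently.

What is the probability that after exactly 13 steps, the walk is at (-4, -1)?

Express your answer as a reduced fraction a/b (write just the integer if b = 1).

Let h be the number of horizontal steps (so 13-h are vertical). To end at (-4,-1) need (h-4)/2 right-steps and ((13-h)-1)/2 up-steps.
Sum over h with 4 ≤ h ≤ 12, h ≡ 0 (mod 2), 13-h ≡ 1 (mod 2):
h=4: C(13,4)·C(4,0)·C(9,4) = 715·1·126 = 90090
h=6: C(13,6)·C(6,1)·C(7,3) = 1716·6·35 = 360360
h=8: C(13,8)·C(8,2)·C(5,2) = 1287·28·10 = 360360
h=10: C(13,10)·C(10,3)·C(3,1) = 286·120·3 = 102960
h=12: C(13,12)·C(12,4)·C(1,0) = 13·495·1 = 6435
Total favorable: 920205
Total paths: 4^13 = 67108864
P = 920205/67108864 = 920205/67108864

Answer: 920205/67108864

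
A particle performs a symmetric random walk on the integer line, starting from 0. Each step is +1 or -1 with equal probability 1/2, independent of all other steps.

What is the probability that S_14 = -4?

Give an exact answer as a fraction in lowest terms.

Answer: 1001/8192

Derivation:
To reach position -4 after 14 steps: need 5 steps of +1 and 9 of -1.
Favorable paths: C(14,5) = 2002
Total paths: 2^14 = 16384
P = 2002/16384 = 1001/8192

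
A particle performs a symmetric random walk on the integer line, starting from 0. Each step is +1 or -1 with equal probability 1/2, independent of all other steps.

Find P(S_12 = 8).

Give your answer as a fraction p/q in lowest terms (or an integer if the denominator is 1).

Answer: 33/2048

Derivation:
To reach position 8 after 12 steps: need 10 steps of +1 and 2 of -1.
Favorable paths: C(12,10) = 66
Total paths: 2^12 = 4096
P = 66/4096 = 33/2048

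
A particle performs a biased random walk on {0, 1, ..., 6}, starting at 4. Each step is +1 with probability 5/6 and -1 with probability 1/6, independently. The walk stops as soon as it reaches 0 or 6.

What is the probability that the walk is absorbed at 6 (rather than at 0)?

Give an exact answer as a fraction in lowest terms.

Biased walk: p = 5/6, q = 1/6, r = q/p = 1/5
Gambler's ruin: P(hit 6 before 0 | start at 4) = (1 - r^a)/(1 - r^N)
r^4 = 1/625; r^6 = 1/15625
P = (1 - 1/625) / (1 - 1/15625) = 624/625 / 15624/15625 = 650/651

Answer: 650/651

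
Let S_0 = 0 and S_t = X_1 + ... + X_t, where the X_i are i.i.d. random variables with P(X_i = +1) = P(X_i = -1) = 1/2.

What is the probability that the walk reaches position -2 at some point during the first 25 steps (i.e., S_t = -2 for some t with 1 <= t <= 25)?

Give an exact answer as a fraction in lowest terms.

Count via complement. Let g(t,s) = #length-t paths at position s with S_1..S_t all ≠ -2.
g(t,s) = g(t-1,s-1) + g(t-1,s+1) for s ≠ -2; g(t,-2) = 0.
t=0: g(0,0)=1
t=1: g(1,-1)=1 g(1,1)=1
t=2: g(2,0)=2 g(2,2)=1
t=3: g(3,-1)=2 g(3,1)=3 g(3,3)=1
t=4: g(4,0)=5 g(4,2)=4 g(4,4)=1
t=5: g(5,-1)=5 g(5,1)=9 g(5,3)=5 g(5,5)=1
t=6: g(6,0)=14 g(6,2)=14 g(6,4)=6 g(6,6)=1
t=7: g(7,-1)=14 g(7,1)=28 g(7,3)=20 g(7,5)=7 g(7,7)=1
t=8: g(8,0)=42 g(8,2)=48 g(8,4)=27 g(8,6)=8 g(8,8)=1
t=9: g(9,-1)=42 g(9,1)=90 g(9,3)=75 g(9,5)=35 g(9,7)=9 g(9,9)=1
t=10: g(10,0)=132 g(10,2)=165 g(10,4)=110 g(10,6)=44 g(10,8)=10 g(10,10)=1
t=11: g(11,-1)=132 g(11,1)=297 g(11,3)=275 g(11,5)=154 g(11,7)=54 g(11,9)=11 g(11,11)=1
t=12: g(12,0)=429 g(12,2)=572 g(12,4)=429 g(12,6)=208 g(12,8)=65 g(12,10)=12 g(12,12)=1
t=13: g(13,-1)=429 g(13,1)=1001 g(13,3)=1001 g(13,5)=637 g(13,7)=273 g(13,9)=77 g(13,11)=13 g(13,13)=1
t=14: g(14,0)=1430 g(14,2)=2002 g(14,4)=1638 g(14,6)=910 g(14,8)=350 g(14,10)=90 g(14,12)=14 g(14,14)=1
t=15: g(15,-1)=1430 g(15,1)=3432 g(15,3)=3640 g(15,5)=2548 g(15,7)=1260 g(15,9)=440 g(15,11)=104 g(15,13)=15 g(15,15)=1
t=16: g(16,0)=4862 g(16,2)=7072 g(16,4)=6188 g(16,6)=3808 g(16,8)=1700 g(16,10)=544 g(16,12)=119 g(16,14)=16 g(16,16)=1
t=17: g(17,-1)=4862 g(17,1)=11934 g(17,3)=13260 g(17,5)=9996 g(17,7)=5508 g(17,9)=2244 g(17,11)=663 g(17,13)=135 g(17,15)=17 g(17,17)=1
t=18: g(18,0)=16796 g(18,2)=25194 g(18,4)=23256 g(18,6)=15504 g(18,8)=7752 g(18,10)=2907 g(18,12)=798 g(18,14)=152 g(18,16)=18 g(18,18)=1
t=19: g(19,-1)=16796 g(19,1)=41990 g(19,3)=48450 g(19,5)=38760 g(19,7)=23256 g(19,9)=10659 g(19,11)=3705 g(19,13)=950 g(19,15)=170 g(19,17)=19 g(19,19)=1
t=20: g(20,0)=58786 g(20,2)=90440 g(20,4)=87210 g(20,6)=62016 g(20,8)=33915 g(20,10)=14364 g(20,12)=4655 g(20,14)=1120 g(20,16)=189 g(20,18)=20 g(20,20)=1
t=21: g(21,-1)=58786 g(21,1)=149226 g(21,3)=177650 g(21,5)=149226 g(21,7)=95931 g(21,9)=48279 g(21,11)=19019 g(21,13)=5775 g(21,15)=1309 g(21,17)=209 g(21,19)=21 g(21,21)=1
t=22: g(22,0)=208012 g(22,2)=326876 g(22,4)=326876 g(22,6)=245157 g(22,8)=144210 g(22,10)=67298 g(22,12)=24794 g(22,14)=7084 g(22,16)=1518 g(22,18)=230 g(22,20)=22 g(22,22)=1
t=23: g(23,-1)=208012 g(23,1)=534888 g(23,3)=653752 g(23,5)=572033 g(23,7)=389367 g(23,9)=211508 g(23,11)=92092 g(23,13)=31878 g(23,15)=8602 g(23,17)=1748 g(23,19)=252 g(23,21)=23 g(23,23)=1
t=24: g(24,0)=742900 g(24,2)=1188640 g(24,4)=1225785 g(24,6)=961400 g(24,8)=600875 g(24,10)=303600 g(24,12)=123970 g(24,14)=40480 g(24,16)=10350 g(24,18)=2000 g(24,20)=275 g(24,22)=24 g(24,24)=1
t=25: g(25,-1)=742900 g(25,1)=1931540 g(25,3)=2414425 g(25,5)=2187185 g(25,7)=1562275 g(25,9)=904475 g(25,11)=427570 g(25,13)=164450 g(25,15)=50830 g(25,17)=12350 g(25,19)=2275 g(25,21)=299 g(25,23)=25 g(25,25)=1
Paths never hitting -2: Σ_s g(25,s) = 10400600
Paths hitting -2: 2^25 - 10400600 = 23153832
P = 23153832/33554432 = 2894229/4194304

Answer: 2894229/4194304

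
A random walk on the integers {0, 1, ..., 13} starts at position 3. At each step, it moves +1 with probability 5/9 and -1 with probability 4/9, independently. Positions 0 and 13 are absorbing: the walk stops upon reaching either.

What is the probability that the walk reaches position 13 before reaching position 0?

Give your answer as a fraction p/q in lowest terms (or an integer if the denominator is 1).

Answer: 595703125/1153594261

Derivation:
Biased walk: p = 5/9, q = 4/9, r = q/p = 4/5
Gambler's ruin: P(hit 13 before 0 | start at 3) = (1 - r^a)/(1 - r^N)
r^3 = 64/125; r^13 = 67108864/1220703125
P = (1 - 64/125) / (1 - 67108864/1220703125) = 61/125 / 1153594261/1220703125 = 595703125/1153594261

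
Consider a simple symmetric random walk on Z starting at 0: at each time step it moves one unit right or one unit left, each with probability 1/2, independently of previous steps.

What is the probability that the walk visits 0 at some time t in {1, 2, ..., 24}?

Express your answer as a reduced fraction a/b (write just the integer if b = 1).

Answer: 3518265/4194304

Derivation:
Count via complement. Let g(t,s) = #length-t paths at position s with S_1..S_t all ≠ 0.
g(t,s) = g(t-1,s-1) + g(t-1,s+1) for s ≠ 0; g(t,0) = 0.
t=0: g(0,0)=1
t=1: g(1,-1)=1 g(1,1)=1
t=2: g(2,-2)=1 g(2,2)=1
t=3: g(3,-3)=1 g(3,-1)=1 g(3,1)=1 g(3,3)=1
t=4: g(4,-4)=1 g(4,-2)=2 g(4,2)=2 g(4,4)=1
t=5: g(5,-5)=1 g(5,-3)=3 g(5,-1)=2 g(5,1)=2 g(5,3)=3 g(5,5)=1
t=6: g(6,-6)=1 g(6,-4)=4 g(6,-2)=5 g(6,2)=5 g(6,4)=4 g(6,6)=1
t=7: g(7,-7)=1 g(7,-5)=5 g(7,-3)=9 g(7,-1)=5 g(7,1)=5 g(7,3)=9 g(7,5)=5 g(7,7)=1
t=8: g(8,-8)=1 g(8,-6)=6 g(8,-4)=14 g(8,-2)=14 g(8,2)=14 g(8,4)=14 g(8,6)=6 g(8,8)=1
t=9: g(9,-9)=1 g(9,-7)=7 g(9,-5)=20 g(9,-3)=28 g(9,-1)=14 g(9,1)=14 g(9,3)=28 g(9,5)=20 g(9,7)=7 g(9,9)=1
t=10: g(10,-10)=1 g(10,-8)=8 g(10,-6)=27 g(10,-4)=48 g(10,-2)=42 g(10,2)=42 g(10,4)=48 g(10,6)=27 g(10,8)=8 g(10,10)=1
t=11: g(11,-11)=1 g(11,-9)=9 g(11,-7)=35 g(11,-5)=75 g(11,-3)=90 g(11,-1)=42 g(11,1)=42 g(11,3)=90 g(11,5)=75 g(11,7)=35 g(11,9)=9 g(11,11)=1
t=12: g(12,-12)=1 g(12,-10)=10 g(12,-8)=44 g(12,-6)=110 g(12,-4)=165 g(12,-2)=132 g(12,2)=132 g(12,4)=165 g(12,6)=110 g(12,8)=44 g(12,10)=10 g(12,12)=1
t=13: g(13,-13)=1 g(13,-11)=11 g(13,-9)=54 g(13,-7)=154 g(13,-5)=275 g(13,-3)=297 g(13,-1)=132 g(13,1)=132 g(13,3)=297 g(13,5)=275 g(13,7)=154 g(13,9)=54 g(13,11)=11 g(13,13)=1
t=14: g(14,-14)=1 g(14,-12)=12 g(14,-10)=65 g(14,-8)=208 g(14,-6)=429 g(14,-4)=572 g(14,-2)=429 g(14,2)=429 g(14,4)=572 g(14,6)=429 g(14,8)=208 g(14,10)=65 g(14,12)=12 g(14,14)=1
t=15: g(15,-15)=1 g(15,-13)=13 g(15,-11)=77 g(15,-9)=273 g(15,-7)=637 g(15,-5)=1001 g(15,-3)=1001 g(15,-1)=429 g(15,1)=429 g(15,3)=1001 g(15,5)=1001 g(15,7)=637 g(15,9)=273 g(15,11)=77 g(15,13)=13 g(15,15)=1
t=16: g(16,-16)=1 g(16,-14)=14 g(16,-12)=90 g(16,-10)=350 g(16,-8)=910 g(16,-6)=1638 g(16,-4)=2002 g(16,-2)=1430 g(16,2)=1430 g(16,4)=2002 g(16,6)=1638 g(16,8)=910 g(16,10)=350 g(16,12)=90 g(16,14)=14 g(16,16)=1
t=17: g(17,-17)=1 g(17,-15)=15 g(17,-13)=104 g(17,-11)=440 g(17,-9)=1260 g(17,-7)=2548 g(17,-5)=3640 g(17,-3)=3432 g(17,-1)=1430 g(17,1)=1430 g(17,3)=3432 g(17,5)=3640 g(17,7)=2548 g(17,9)=1260 g(17,11)=440 g(17,13)=104 g(17,15)=15 g(17,17)=1
t=18: g(18,-18)=1 g(18,-16)=16 g(18,-14)=119 g(18,-12)=544 g(18,-10)=1700 g(18,-8)=3808 g(18,-6)=6188 g(18,-4)=7072 g(18,-2)=4862 g(18,2)=4862 g(18,4)=7072 g(18,6)=6188 g(18,8)=3808 g(18,10)=1700 g(18,12)=544 g(18,14)=119 g(18,16)=16 g(18,18)=1
t=19: g(19,-19)=1 g(19,-17)=17 g(19,-15)=135 g(19,-13)=663 g(19,-11)=2244 g(19,-9)=5508 g(19,-7)=9996 g(19,-5)=13260 g(19,-3)=11934 g(19,-1)=4862 g(19,1)=4862 g(19,3)=11934 g(19,5)=13260 g(19,7)=9996 g(19,9)=5508 g(19,11)=2244 g(19,13)=663 g(19,15)=135 g(19,17)=17 g(19,19)=1
t=20: g(20,-20)=1 g(20,-18)=18 g(20,-16)=152 g(20,-14)=798 g(20,-12)=2907 g(20,-10)=7752 g(20,-8)=15504 g(20,-6)=23256 g(20,-4)=25194 g(20,-2)=16796 g(20,2)=16796 g(20,4)=25194 g(20,6)=23256 g(20,8)=15504 g(20,10)=7752 g(20,12)=2907 g(20,14)=798 g(20,16)=152 g(20,18)=18 g(20,20)=1
t=21: g(21,-21)=1 g(21,-19)=19 g(21,-17)=170 g(21,-15)=950 g(21,-13)=3705 g(21,-11)=10659 g(21,-9)=23256 g(21,-7)=38760 g(21,-5)=48450 g(21,-3)=41990 g(21,-1)=16796 g(21,1)=16796 g(21,3)=41990 g(21,5)=48450 g(21,7)=38760 g(21,9)=23256 g(21,11)=10659 g(21,13)=3705 g(21,15)=950 g(21,17)=170 g(21,19)=19 g(21,21)=1
t=22: g(22,-22)=1 g(22,-20)=20 g(22,-18)=189 g(22,-16)=1120 g(22,-14)=4655 g(22,-12)=14364 g(22,-10)=33915 g(22,-8)=62016 g(22,-6)=87210 g(22,-4)=90440 g(22,-2)=58786 g(22,2)=58786 g(22,4)=90440 g(22,6)=87210 g(22,8)=62016 g(22,10)=33915 g(22,12)=14364 g(22,14)=4655 g(22,16)=1120 g(22,18)=189 g(22,20)=20 g(22,22)=1
t=23: g(23,-23)=1 g(23,-21)=21 g(23,-19)=209 g(23,-17)=1309 g(23,-15)=5775 g(23,-13)=19019 g(23,-11)=48279 g(23,-9)=95931 g(23,-7)=149226 g(23,-5)=177650 g(23,-3)=149226 g(23,-1)=58786 g(23,1)=58786 g(23,3)=149226 g(23,5)=177650 g(23,7)=149226 g(23,9)=95931 g(23,11)=48279 g(23,13)=19019 g(23,15)=5775 g(23,17)=1309 g(23,19)=209 g(23,21)=21 g(23,23)=1
t=24: g(24,-24)=1 g(24,-22)=22 g(24,-20)=230 g(24,-18)=1518 g(24,-16)=7084 g(24,-14)=24794 g(24,-12)=67298 g(24,-10)=144210 g(24,-8)=245157 g(24,-6)=326876 g(24,-4)=326876 g(24,-2)=208012 g(24,2)=208012 g(24,4)=326876 g(24,6)=326876 g(24,8)=245157 g(24,10)=144210 g(24,12)=67298 g(24,14)=24794 g(24,16)=7084 g(24,18)=1518 g(24,20)=230 g(24,22)=22 g(24,24)=1
Paths never hitting 0: Σ_s g(24,s) = 2704156
Paths hitting 0: 2^24 - 2704156 = 14073060
P = 14073060/16777216 = 3518265/4194304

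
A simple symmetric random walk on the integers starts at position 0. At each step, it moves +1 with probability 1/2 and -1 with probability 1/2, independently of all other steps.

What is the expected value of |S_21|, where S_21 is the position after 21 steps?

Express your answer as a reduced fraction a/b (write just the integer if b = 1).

S_21 takes values m ≡ 1 (mod 2) with |m| ≤ 21; P(S_21=m) = C(21,(21+m)/2)/2^21.
Total paths: 2^21 = 2097152
Distribution: P(S=-21)=1/2097152, P(S=-19)=21/2097152, P(S=-17)=210/2097152, P(S=-15)=1330/2097152, P(S=-13)=5985/2097152, P(S=-11)=20349/2097152, P(S=-9)=54264/2097152, P(S=-7)=116280/2097152, P(S=-5)=203490/2097152, P(S=-3)=293930/2097152, P(S=-1)=352716/2097152, P(S=1)=352716/2097152, P(S=3)=293930/2097152, P(S=5)=203490/2097152, P(S=7)=116280/2097152, P(S=9)=54264/2097152, P(S=11)=20349/2097152, P(S=13)=5985/2097152, P(S=15)=1330/2097152, P(S=17)=210/2097152, P(S=19)=21/2097152, P(S=21)=1/2097152
E[|S_21|] = Σ_m |m|·P(S_21=m) = 7759752/2097152 = 969969/262144

Answer: 969969/262144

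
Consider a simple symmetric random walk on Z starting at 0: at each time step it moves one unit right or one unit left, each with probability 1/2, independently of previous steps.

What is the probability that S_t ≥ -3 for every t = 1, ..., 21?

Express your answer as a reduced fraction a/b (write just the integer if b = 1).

Let f(t,s) = #length-t paths at position s with S_1..S_t all ≥ -3.
f(t,s) = f(t-1,s-1) + f(t-1,s+1) for s ≥ -3; f(t,s) = 0 for s < -3.
t=0: f(0,0)=1
t=1: f(1,-1)=1 f(1,1)=1
t=2: f(2,-2)=1 f(2,0)=2 f(2,2)=1
t=3: f(3,-3)=1 f(3,-1)=3 f(3,1)=3 f(3,3)=1
t=4: f(4,-2)=4 f(4,0)=6 f(4,2)=4 f(4,4)=1
t=5: f(5,-3)=4 f(5,-1)=10 f(5,1)=10 f(5,3)=5 f(5,5)=1
t=6: f(6,-2)=14 f(6,0)=20 f(6,2)=15 f(6,4)=6 f(6,6)=1
t=7: f(7,-3)=14 f(7,-1)=34 f(7,1)=35 f(7,3)=21 f(7,5)=7 f(7,7)=1
t=8: f(8,-2)=48 f(8,0)=69 f(8,2)=56 f(8,4)=28 f(8,6)=8 f(8,8)=1
t=9: f(9,-3)=48 f(9,-1)=117 f(9,1)=125 f(9,3)=84 f(9,5)=36 f(9,7)=9 f(9,9)=1
t=10: f(10,-2)=165 f(10,0)=242 f(10,2)=209 f(10,4)=120 f(10,6)=45 f(10,8)=10 f(10,10)=1
t=11: f(11,-3)=165 f(11,-1)=407 f(11,1)=451 f(11,3)=329 f(11,5)=165 f(11,7)=55 f(11,9)=11 f(11,11)=1
t=12: f(12,-2)=572 f(12,0)=858 f(12,2)=780 f(12,4)=494 f(12,6)=220 f(12,8)=66 f(12,10)=12 f(12,12)=1
t=13: f(13,-3)=572 f(13,-1)=1430 f(13,1)=1638 f(13,3)=1274 f(13,5)=714 f(13,7)=286 f(13,9)=78 f(13,11)=13 f(13,13)=1
t=14: f(14,-2)=2002 f(14,0)=3068 f(14,2)=2912 f(14,4)=1988 f(14,6)=1000 f(14,8)=364 f(14,10)=91 f(14,12)=14 f(14,14)=1
t=15: f(15,-3)=2002 f(15,-1)=5070 f(15,1)=5980 f(15,3)=4900 f(15,5)=2988 f(15,7)=1364 f(15,9)=455 f(15,11)=105 f(15,13)=15 f(15,15)=1
t=16: f(16,-2)=7072 f(16,0)=11050 f(16,2)=10880 f(16,4)=7888 f(16,6)=4352 f(16,8)=1819 f(16,10)=560 f(16,12)=120 f(16,14)=16 f(16,16)=1
t=17: f(17,-3)=7072 f(17,-1)=18122 f(17,1)=21930 f(17,3)=18768 f(17,5)=12240 f(17,7)=6171 f(17,9)=2379 f(17,11)=680 f(17,13)=136 f(17,15)=17 f(17,17)=1
t=18: f(18,-2)=25194 f(18,0)=40052 f(18,2)=40698 f(18,4)=31008 f(18,6)=18411 f(18,8)=8550 f(18,10)=3059 f(18,12)=816 f(18,14)=153 f(18,16)=18 f(18,18)=1
t=19: f(19,-3)=25194 f(19,-1)=65246 f(19,1)=80750 f(19,3)=71706 f(19,5)=49419 f(19,7)=26961 f(19,9)=11609 f(19,11)=3875 f(19,13)=969 f(19,15)=171 f(19,17)=19 f(19,19)=1
t=20: f(20,-2)=90440 f(20,0)=145996 f(20,2)=152456 f(20,4)=121125 f(20,6)=76380 f(20,8)=38570 f(20,10)=15484 f(20,12)=4844 f(20,14)=1140 f(20,16)=190 f(20,18)=20 f(20,20)=1
t=21: f(21,-3)=90440 f(21,-1)=236436 f(21,1)=298452 f(21,3)=273581 f(21,5)=197505 f(21,7)=114950 f(21,9)=54054 f(21,11)=20328 f(21,13)=5984 f(21,15)=1330 f(21,17)=210 f(21,19)=21 f(21,21)=1
Σ_s f(21,s) = 1293292
P = 1293292/2097152 = 323323/524288

Answer: 323323/524288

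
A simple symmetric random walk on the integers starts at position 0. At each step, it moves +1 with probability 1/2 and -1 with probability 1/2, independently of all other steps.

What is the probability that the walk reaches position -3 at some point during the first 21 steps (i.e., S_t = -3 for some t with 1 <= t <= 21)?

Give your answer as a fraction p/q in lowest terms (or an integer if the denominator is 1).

Answer: 548895/1048576

Derivation:
Count via complement. Let g(t,s) = #length-t paths at position s with S_1..S_t all ≠ -3.
g(t,s) = g(t-1,s-1) + g(t-1,s+1) for s ≠ -3; g(t,-3) = 0.
t=0: g(0,0)=1
t=1: g(1,-1)=1 g(1,1)=1
t=2: g(2,-2)=1 g(2,0)=2 g(2,2)=1
t=3: g(3,-1)=3 g(3,1)=3 g(3,3)=1
t=4: g(4,-2)=3 g(4,0)=6 g(4,2)=4 g(4,4)=1
t=5: g(5,-1)=9 g(5,1)=10 g(5,3)=5 g(5,5)=1
t=6: g(6,-2)=9 g(6,0)=19 g(6,2)=15 g(6,4)=6 g(6,6)=1
t=7: g(7,-1)=28 g(7,1)=34 g(7,3)=21 g(7,5)=7 g(7,7)=1
t=8: g(8,-2)=28 g(8,0)=62 g(8,2)=55 g(8,4)=28 g(8,6)=8 g(8,8)=1
t=9: g(9,-1)=90 g(9,1)=117 g(9,3)=83 g(9,5)=36 g(9,7)=9 g(9,9)=1
t=10: g(10,-2)=90 g(10,0)=207 g(10,2)=200 g(10,4)=119 g(10,6)=45 g(10,8)=10 g(10,10)=1
t=11: g(11,-1)=297 g(11,1)=407 g(11,3)=319 g(11,5)=164 g(11,7)=55 g(11,9)=11 g(11,11)=1
t=12: g(12,-2)=297 g(12,0)=704 g(12,2)=726 g(12,4)=483 g(12,6)=219 g(12,8)=66 g(12,10)=12 g(12,12)=1
t=13: g(13,-1)=1001 g(13,1)=1430 g(13,3)=1209 g(13,5)=702 g(13,7)=285 g(13,9)=78 g(13,11)=13 g(13,13)=1
t=14: g(14,-2)=1001 g(14,0)=2431 g(14,2)=2639 g(14,4)=1911 g(14,6)=987 g(14,8)=363 g(14,10)=91 g(14,12)=14 g(14,14)=1
t=15: g(15,-1)=3432 g(15,1)=5070 g(15,3)=4550 g(15,5)=2898 g(15,7)=1350 g(15,9)=454 g(15,11)=105 g(15,13)=15 g(15,15)=1
t=16: g(16,-2)=3432 g(16,0)=8502 g(16,2)=9620 g(16,4)=7448 g(16,6)=4248 g(16,8)=1804 g(16,10)=559 g(16,12)=120 g(16,14)=16 g(16,16)=1
t=17: g(17,-1)=11934 g(17,1)=18122 g(17,3)=17068 g(17,5)=11696 g(17,7)=6052 g(17,9)=2363 g(17,11)=679 g(17,13)=136 g(17,15)=17 g(17,17)=1
t=18: g(18,-2)=11934 g(18,0)=30056 g(18,2)=35190 g(18,4)=28764 g(18,6)=17748 g(18,8)=8415 g(18,10)=3042 g(18,12)=815 g(18,14)=153 g(18,16)=18 g(18,18)=1
t=19: g(19,-1)=41990 g(19,1)=65246 g(19,3)=63954 g(19,5)=46512 g(19,7)=26163 g(19,9)=11457 g(19,11)=3857 g(19,13)=968 g(19,15)=171 g(19,17)=19 g(19,19)=1
t=20: g(20,-2)=41990 g(20,0)=107236 g(20,2)=129200 g(20,4)=110466 g(20,6)=72675 g(20,8)=37620 g(20,10)=15314 g(20,12)=4825 g(20,14)=1139 g(20,16)=190 g(20,18)=20 g(20,20)=1
t=21: g(21,-1)=149226 g(21,1)=236436 g(21,3)=239666 g(21,5)=183141 g(21,7)=110295 g(21,9)=52934 g(21,11)=20139 g(21,13)=5964 g(21,15)=1329 g(21,17)=210 g(21,19)=21 g(21,21)=1
Paths never hitting -3: Σ_s g(21,s) = 999362
Paths hitting -3: 2^21 - 999362 = 1097790
P = 1097790/2097152 = 548895/1048576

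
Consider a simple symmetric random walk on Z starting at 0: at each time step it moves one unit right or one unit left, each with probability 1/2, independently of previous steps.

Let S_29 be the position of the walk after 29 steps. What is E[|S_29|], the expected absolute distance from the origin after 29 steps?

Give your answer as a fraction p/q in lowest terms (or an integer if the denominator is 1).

Answer: 145422675/33554432

Derivation:
S_29 takes values m ≡ 1 (mod 2) with |m| ≤ 29; P(S_29=m) = C(29,(29+m)/2)/2^29.
Total paths: 2^29 = 536870912
Distribution: P(S=-29)=1/536870912, P(S=-27)=29/536870912, P(S=-25)=406/536870912, P(S=-23)=3654/536870912, P(S=-21)=23751/536870912, P(S=-19)=118755/536870912, P(S=-17)=475020/536870912, P(S=-15)=1560780/536870912, P(S=-13)=4292145/536870912, P(S=-11)=10015005/536870912, P(S=-9)=20030010/536870912, P(S=-7)=34597290/536870912, P(S=-5)=51895935/536870912, P(S=-3)=67863915/536870912, P(S=-1)=77558760/536870912, P(S=1)=77558760/536870912, P(S=3)=67863915/536870912, P(S=5)=51895935/536870912, P(S=7)=34597290/536870912, P(S=9)=20030010/536870912, P(S=11)=10015005/536870912, P(S=13)=4292145/536870912, P(S=15)=1560780/536870912, P(S=17)=475020/536870912, P(S=19)=118755/536870912, P(S=21)=23751/536870912, P(S=23)=3654/536870912, P(S=25)=406/536870912, P(S=27)=29/536870912, P(S=29)=1/536870912
E[|S_29|] = Σ_m |m|·P(S_29=m) = 2326762800/536870912 = 145422675/33554432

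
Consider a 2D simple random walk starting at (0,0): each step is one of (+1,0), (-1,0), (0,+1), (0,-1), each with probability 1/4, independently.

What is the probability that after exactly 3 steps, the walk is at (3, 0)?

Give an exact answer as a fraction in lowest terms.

Answer: 1/64

Derivation:
Let h be the number of horizontal steps (so 3-h are vertical). To end at (3,0) need (h+3)/2 right-steps and ((3-h)+0)/2 up-steps.
Sum over h with 3 ≤ h ≤ 3, h ≡ 1 (mod 2), 3-h ≡ 0 (mod 2):
h=3: C(3,3)·C(3,3)·C(0,0) = 1·1·1 = 1
Total favorable: 1
Total paths: 4^3 = 64
P = 1/64 = 1/64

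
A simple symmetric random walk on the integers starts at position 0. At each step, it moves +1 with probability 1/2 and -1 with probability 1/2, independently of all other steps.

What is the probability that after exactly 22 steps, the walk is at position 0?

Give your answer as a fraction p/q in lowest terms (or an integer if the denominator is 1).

To return to 0 after 22 steps: need exactly 11 steps of +1 and 11 of -1.
Favorable paths: C(22,11) = 705432
Total paths: 2^22 = 4194304
P = 705432/4194304 = 88179/524288

Answer: 88179/524288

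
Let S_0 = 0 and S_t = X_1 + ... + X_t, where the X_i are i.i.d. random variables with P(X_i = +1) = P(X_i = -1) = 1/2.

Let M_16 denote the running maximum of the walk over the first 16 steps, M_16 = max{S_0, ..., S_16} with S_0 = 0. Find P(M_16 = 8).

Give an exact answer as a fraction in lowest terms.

Let M_16 = max(S_0,...,S_16). Use the reflection principle: for j ≥ 1, #{paths with M_16 ≥ j} = #{S_16 ≥ j} + #{S_16 ≥ j+1}.
By reflection, #{M_16 ≥ 8} = #{S_16 ≥ 8} + #{S_16 ≥ 9} = 2517 + 697 = 3214.
#{M_16 ≥ 9} = #{S_16 ≥ 9} + #{S_16 ≥ 10} = 697 + 697 = 1394.
#{M_16 = 8} = 3214 - 1394 = 1820.
P(M_16 = 8) = 1820/65536 = 455/16384

Answer: 455/16384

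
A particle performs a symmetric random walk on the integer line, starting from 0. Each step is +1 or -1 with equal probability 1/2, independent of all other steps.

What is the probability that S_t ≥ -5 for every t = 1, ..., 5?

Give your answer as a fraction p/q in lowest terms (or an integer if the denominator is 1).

Let f(t,s) = #length-t paths at position s with S_1..S_t all ≥ -5.
f(t,s) = f(t-1,s-1) + f(t-1,s+1) for s ≥ -5; f(t,s) = 0 for s < -5.
t=0: f(0,0)=1
t=1: f(1,-1)=1 f(1,1)=1
t=2: f(2,-2)=1 f(2,0)=2 f(2,2)=1
t=3: f(3,-3)=1 f(3,-1)=3 f(3,1)=3 f(3,3)=1
t=4: f(4,-4)=1 f(4,-2)=4 f(4,0)=6 f(4,2)=4 f(4,4)=1
t=5: f(5,-5)=1 f(5,-3)=5 f(5,-1)=10 f(5,1)=10 f(5,3)=5 f(5,5)=1
Σ_s f(5,s) = 32
P = 32/32 = 1

Answer: 1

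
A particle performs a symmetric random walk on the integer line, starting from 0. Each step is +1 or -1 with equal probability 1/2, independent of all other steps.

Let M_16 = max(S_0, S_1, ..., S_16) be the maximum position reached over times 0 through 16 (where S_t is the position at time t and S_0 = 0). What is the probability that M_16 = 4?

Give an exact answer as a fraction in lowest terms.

Let M_16 = max(S_0,...,S_16). Use the reflection principle: for j ≥ 1, #{paths with M_16 ≥ j} = #{S_16 ≥ j} + #{S_16 ≥ j+1}.
By reflection, #{M_16 ≥ 4} = #{S_16 ≥ 4} + #{S_16 ≥ 5} = 14893 + 6885 = 21778.
#{M_16 ≥ 5} = #{S_16 ≥ 5} + #{S_16 ≥ 6} = 6885 + 6885 = 13770.
#{M_16 = 4} = 21778 - 13770 = 8008.
P(M_16 = 4) = 8008/65536 = 1001/8192

Answer: 1001/8192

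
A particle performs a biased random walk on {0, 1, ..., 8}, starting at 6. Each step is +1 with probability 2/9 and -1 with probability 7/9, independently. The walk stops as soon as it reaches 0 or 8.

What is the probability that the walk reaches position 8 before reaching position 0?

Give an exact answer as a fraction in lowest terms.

Biased walk: p = 2/9, q = 7/9, r = q/p = 7/2
Gambler's ruin: P(hit 8 before 0 | start at 6) = (1 - r^a)/(1 - r^N)
r^6 = 117649/64; r^8 = 5764801/256
P = (1 - 117649/64) / (1 - 5764801/256) = -117585/64 / -5764545/256 = 10452/128101

Answer: 10452/128101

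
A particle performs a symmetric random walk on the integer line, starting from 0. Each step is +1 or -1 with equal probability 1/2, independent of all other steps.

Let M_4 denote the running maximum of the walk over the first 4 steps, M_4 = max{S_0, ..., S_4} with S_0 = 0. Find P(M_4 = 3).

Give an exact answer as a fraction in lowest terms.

Answer: 1/16

Derivation:
Let M_4 = max(S_0,...,S_4). Use the reflection principle: for j ≥ 1, #{paths with M_4 ≥ j} = #{S_4 ≥ j} + #{S_4 ≥ j+1}.
By reflection, #{M_4 ≥ 3} = #{S_4 ≥ 3} + #{S_4 ≥ 4} = 1 + 1 = 2.
#{M_4 ≥ 4} = #{S_4 ≥ 4} + #{S_4 ≥ 5} = 1 + 0 = 1.
#{M_4 = 3} = 2 - 1 = 1.
P(M_4 = 3) = 1/16 = 1/16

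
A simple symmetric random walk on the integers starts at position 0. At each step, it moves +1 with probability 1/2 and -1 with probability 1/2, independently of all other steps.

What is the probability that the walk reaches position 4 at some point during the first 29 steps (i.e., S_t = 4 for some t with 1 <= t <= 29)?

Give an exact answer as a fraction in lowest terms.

Count via complement. Let g(t,s) = #length-t paths at position s with S_1..S_t all ≠ 4.
g(t,s) = g(t-1,s-1) + g(t-1,s+1) for s ≠ 4; g(t,4) = 0.
t=0: g(0,0)=1
t=1: g(1,-1)=1 g(1,1)=1
t=2: g(2,-2)=1 g(2,0)=2 g(2,2)=1
t=3: g(3,-3)=1 g(3,-1)=3 g(3,1)=3 g(3,3)=1
t=4: g(4,-4)=1 g(4,-2)=4 g(4,0)=6 g(4,2)=4
t=5: g(5,-5)=1 g(5,-3)=5 g(5,-1)=10 g(5,1)=10 g(5,3)=4
t=6: g(6,-6)=1 g(6,-4)=6 g(6,-2)=15 g(6,0)=20 g(6,2)=14
t=7: g(7,-7)=1 g(7,-5)=7 g(7,-3)=21 g(7,-1)=35 g(7,1)=34 g(7,3)=14
t=8: g(8,-8)=1 g(8,-6)=8 g(8,-4)=28 g(8,-2)=56 g(8,0)=69 g(8,2)=48
t=9: g(9,-9)=1 g(9,-7)=9 g(9,-5)=36 g(9,-3)=84 g(9,-1)=125 g(9,1)=117 g(9,3)=48
t=10: g(10,-10)=1 g(10,-8)=10 g(10,-6)=45 g(10,-4)=120 g(10,-2)=209 g(10,0)=242 g(10,2)=165
t=11: g(11,-11)=1 g(11,-9)=11 g(11,-7)=55 g(11,-5)=165 g(11,-3)=329 g(11,-1)=451 g(11,1)=407 g(11,3)=165
t=12: g(12,-12)=1 g(12,-10)=12 g(12,-8)=66 g(12,-6)=220 g(12,-4)=494 g(12,-2)=780 g(12,0)=858 g(12,2)=572
t=13: g(13,-13)=1 g(13,-11)=13 g(13,-9)=78 g(13,-7)=286 g(13,-5)=714 g(13,-3)=1274 g(13,-1)=1638 g(13,1)=1430 g(13,3)=572
t=14: g(14,-14)=1 g(14,-12)=14 g(14,-10)=91 g(14,-8)=364 g(14,-6)=1000 g(14,-4)=1988 g(14,-2)=2912 g(14,0)=3068 g(14,2)=2002
t=15: g(15,-15)=1 g(15,-13)=15 g(15,-11)=105 g(15,-9)=455 g(15,-7)=1364 g(15,-5)=2988 g(15,-3)=4900 g(15,-1)=5980 g(15,1)=5070 g(15,3)=2002
t=16: g(16,-16)=1 g(16,-14)=16 g(16,-12)=120 g(16,-10)=560 g(16,-8)=1819 g(16,-6)=4352 g(16,-4)=7888 g(16,-2)=10880 g(16,0)=11050 g(16,2)=7072
t=17: g(17,-17)=1 g(17,-15)=17 g(17,-13)=136 g(17,-11)=680 g(17,-9)=2379 g(17,-7)=6171 g(17,-5)=12240 g(17,-3)=18768 g(17,-1)=21930 g(17,1)=18122 g(17,3)=7072
t=18: g(18,-18)=1 g(18,-16)=18 g(18,-14)=153 g(18,-12)=816 g(18,-10)=3059 g(18,-8)=8550 g(18,-6)=18411 g(18,-4)=31008 g(18,-2)=40698 g(18,0)=40052 g(18,2)=25194
t=19: g(19,-19)=1 g(19,-17)=19 g(19,-15)=171 g(19,-13)=969 g(19,-11)=3875 g(19,-9)=11609 g(19,-7)=26961 g(19,-5)=49419 g(19,-3)=71706 g(19,-1)=80750 g(19,1)=65246 g(19,3)=25194
t=20: g(20,-20)=1 g(20,-18)=20 g(20,-16)=190 g(20,-14)=1140 g(20,-12)=4844 g(20,-10)=15484 g(20,-8)=38570 g(20,-6)=76380 g(20,-4)=121125 g(20,-2)=152456 g(20,0)=145996 g(20,2)=90440
t=21: g(21,-21)=1 g(21,-19)=21 g(21,-17)=210 g(21,-15)=1330 g(21,-13)=5984 g(21,-11)=20328 g(21,-9)=54054 g(21,-7)=114950 g(21,-5)=197505 g(21,-3)=273581 g(21,-1)=298452 g(21,1)=236436 g(21,3)=90440
t=22: g(22,-22)=1 g(22,-20)=22 g(22,-18)=231 g(22,-16)=1540 g(22,-14)=7314 g(22,-12)=26312 g(22,-10)=74382 g(22,-8)=169004 g(22,-6)=312455 g(22,-4)=471086 g(22,-2)=572033 g(22,0)=534888 g(22,2)=326876
t=23: g(23,-23)=1 g(23,-21)=23 g(23,-19)=253 g(23,-17)=1771 g(23,-15)=8854 g(23,-13)=33626 g(23,-11)=100694 g(23,-9)=243386 g(23,-7)=481459 g(23,-5)=783541 g(23,-3)=1043119 g(23,-1)=1106921 g(23,1)=861764 g(23,3)=326876
t=24: g(24,-24)=1 g(24,-22)=24 g(24,-20)=276 g(24,-18)=2024 g(24,-16)=10625 g(24,-14)=42480 g(24,-12)=134320 g(24,-10)=344080 g(24,-8)=724845 g(24,-6)=1265000 g(24,-4)=1826660 g(24,-2)=2150040 g(24,0)=1968685 g(24,2)=1188640
t=25: g(25,-25)=1 g(25,-23)=25 g(25,-21)=300 g(25,-19)=2300 g(25,-17)=12649 g(25,-15)=53105 g(25,-13)=176800 g(25,-11)=478400 g(25,-9)=1068925 g(25,-7)=1989845 g(25,-5)=3091660 g(25,-3)=3976700 g(25,-1)=4118725 g(25,1)=3157325 g(25,3)=1188640
t=26: g(26,-26)=1 g(26,-24)=26 g(26,-22)=325 g(26,-20)=2600 g(26,-18)=14949 g(26,-16)=65754 g(26,-14)=229905 g(26,-12)=655200 g(26,-10)=1547325 g(26,-8)=3058770 g(26,-6)=5081505 g(26,-4)=7068360 g(26,-2)=8095425 g(26,0)=7276050 g(26,2)=4345965
t=27: g(27,-27)=1 g(27,-25)=27 g(27,-23)=351 g(27,-21)=2925 g(27,-19)=17549 g(27,-17)=80703 g(27,-15)=295659 g(27,-13)=885105 g(27,-11)=2202525 g(27,-9)=4606095 g(27,-7)=8140275 g(27,-5)=12149865 g(27,-3)=15163785 g(27,-1)=15371475 g(27,1)=11622015 g(27,3)=4345965
t=28: g(28,-28)=1 g(28,-26)=28 g(28,-24)=378 g(28,-22)=3276 g(28,-20)=20474 g(28,-18)=98252 g(28,-16)=376362 g(28,-14)=1180764 g(28,-12)=3087630 g(28,-10)=6808620 g(28,-8)=12746370 g(28,-6)=20290140 g(28,-4)=27313650 g(28,-2)=30535260 g(28,0)=26993490 g(28,2)=15967980
t=29: g(29,-29)=1 g(29,-27)=29 g(29,-25)=406 g(29,-23)=3654 g(29,-21)=23750 g(29,-19)=118726 g(29,-17)=474614 g(29,-15)=1557126 g(29,-13)=4268394 g(29,-11)=9896250 g(29,-9)=19554990 g(29,-7)=33036510 g(29,-5)=47603790 g(29,-3)=57848910 g(29,-1)=57528750 g(29,1)=42961470 g(29,3)=15967980
Paths never hitting 4: Σ_s g(29,s) = 290845350
Paths hitting 4: 2^29 - 290845350 = 246025562
P = 246025562/536870912 = 123012781/268435456

Answer: 123012781/268435456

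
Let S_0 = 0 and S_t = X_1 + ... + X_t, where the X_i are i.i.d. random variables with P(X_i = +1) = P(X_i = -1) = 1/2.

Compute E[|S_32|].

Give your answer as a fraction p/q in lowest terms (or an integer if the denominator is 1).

S_32 takes values m ≡ 0 (mod 2) with |m| ≤ 32; P(S_32=m) = C(32,(32+m)/2)/2^32.
Total paths: 2^32 = 4294967296
Distribution: P(S=-32)=1/4294967296, P(S=-30)=32/4294967296, P(S=-28)=496/4294967296, P(S=-26)=4960/4294967296, P(S=-24)=35960/4294967296, P(S=-22)=201376/4294967296, P(S=-20)=906192/4294967296, P(S=-18)=3365856/4294967296, P(S=-16)=10518300/4294967296, P(S=-14)=28048800/4294967296, P(S=-12)=64512240/4294967296, P(S=-10)=129024480/4294967296, P(S=-8)=225792840/4294967296, P(S=-6)=347373600/4294967296, P(S=-4)=471435600/4294967296, P(S=-2)=565722720/4294967296, P(S=0)=601080390/4294967296, P(S=2)=565722720/4294967296, P(S=4)=471435600/4294967296, P(S=6)=347373600/4294967296, P(S=8)=225792840/4294967296, P(S=10)=129024480/4294967296, P(S=12)=64512240/4294967296, P(S=14)=28048800/4294967296, P(S=16)=10518300/4294967296, P(S=18)=3365856/4294967296, P(S=20)=906192/4294967296, P(S=22)=201376/4294967296, P(S=24)=35960/4294967296, P(S=26)=4960/4294967296, P(S=28)=496/4294967296, P(S=30)=32/4294967296, P(S=32)=1/4294967296
E[|S_32|] = Σ_m |m|·P(S_32=m) = 19234572480/4294967296 = 300540195/67108864

Answer: 300540195/67108864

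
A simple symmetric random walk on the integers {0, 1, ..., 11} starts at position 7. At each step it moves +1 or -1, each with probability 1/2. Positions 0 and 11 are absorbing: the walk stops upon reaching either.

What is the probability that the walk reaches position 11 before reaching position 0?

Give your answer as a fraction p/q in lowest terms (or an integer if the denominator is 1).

Symmetric walk (p = 1/2): the harmonic-function argument gives P(hit 11 before 0 | start at 7) = a/N.
P = 7/11 = 7/11

Answer: 7/11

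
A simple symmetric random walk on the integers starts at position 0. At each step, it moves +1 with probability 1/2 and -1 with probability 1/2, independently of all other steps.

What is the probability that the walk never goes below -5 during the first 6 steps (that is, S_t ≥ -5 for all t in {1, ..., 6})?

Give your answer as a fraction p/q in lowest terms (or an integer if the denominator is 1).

Let f(t,s) = #length-t paths at position s with S_1..S_t all ≥ -5.
f(t,s) = f(t-1,s-1) + f(t-1,s+1) for s ≥ -5; f(t,s) = 0 for s < -5.
t=0: f(0,0)=1
t=1: f(1,-1)=1 f(1,1)=1
t=2: f(2,-2)=1 f(2,0)=2 f(2,2)=1
t=3: f(3,-3)=1 f(3,-1)=3 f(3,1)=3 f(3,3)=1
t=4: f(4,-4)=1 f(4,-2)=4 f(4,0)=6 f(4,2)=4 f(4,4)=1
t=5: f(5,-5)=1 f(5,-3)=5 f(5,-1)=10 f(5,1)=10 f(5,3)=5 f(5,5)=1
t=6: f(6,-4)=6 f(6,-2)=15 f(6,0)=20 f(6,2)=15 f(6,4)=6 f(6,6)=1
Σ_s f(6,s) = 63
P = 63/64 = 63/64

Answer: 63/64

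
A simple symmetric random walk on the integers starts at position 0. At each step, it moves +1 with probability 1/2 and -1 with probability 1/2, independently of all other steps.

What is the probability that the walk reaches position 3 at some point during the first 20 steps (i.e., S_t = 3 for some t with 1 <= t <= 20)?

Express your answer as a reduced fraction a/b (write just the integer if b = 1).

Count via complement. Let g(t,s) = #length-t paths at position s with S_1..S_t all ≠ 3.
g(t,s) = g(t-1,s-1) + g(t-1,s+1) for s ≠ 3; g(t,3) = 0.
t=0: g(0,0)=1
t=1: g(1,-1)=1 g(1,1)=1
t=2: g(2,-2)=1 g(2,0)=2 g(2,2)=1
t=3: g(3,-3)=1 g(3,-1)=3 g(3,1)=3
t=4: g(4,-4)=1 g(4,-2)=4 g(4,0)=6 g(4,2)=3
t=5: g(5,-5)=1 g(5,-3)=5 g(5,-1)=10 g(5,1)=9
t=6: g(6,-6)=1 g(6,-4)=6 g(6,-2)=15 g(6,0)=19 g(6,2)=9
t=7: g(7,-7)=1 g(7,-5)=7 g(7,-3)=21 g(7,-1)=34 g(7,1)=28
t=8: g(8,-8)=1 g(8,-6)=8 g(8,-4)=28 g(8,-2)=55 g(8,0)=62 g(8,2)=28
t=9: g(9,-9)=1 g(9,-7)=9 g(9,-5)=36 g(9,-3)=83 g(9,-1)=117 g(9,1)=90
t=10: g(10,-10)=1 g(10,-8)=10 g(10,-6)=45 g(10,-4)=119 g(10,-2)=200 g(10,0)=207 g(10,2)=90
t=11: g(11,-11)=1 g(11,-9)=11 g(11,-7)=55 g(11,-5)=164 g(11,-3)=319 g(11,-1)=407 g(11,1)=297
t=12: g(12,-12)=1 g(12,-10)=12 g(12,-8)=66 g(12,-6)=219 g(12,-4)=483 g(12,-2)=726 g(12,0)=704 g(12,2)=297
t=13: g(13,-13)=1 g(13,-11)=13 g(13,-9)=78 g(13,-7)=285 g(13,-5)=702 g(13,-3)=1209 g(13,-1)=1430 g(13,1)=1001
t=14: g(14,-14)=1 g(14,-12)=14 g(14,-10)=91 g(14,-8)=363 g(14,-6)=987 g(14,-4)=1911 g(14,-2)=2639 g(14,0)=2431 g(14,2)=1001
t=15: g(15,-15)=1 g(15,-13)=15 g(15,-11)=105 g(15,-9)=454 g(15,-7)=1350 g(15,-5)=2898 g(15,-3)=4550 g(15,-1)=5070 g(15,1)=3432
t=16: g(16,-16)=1 g(16,-14)=16 g(16,-12)=120 g(16,-10)=559 g(16,-8)=1804 g(16,-6)=4248 g(16,-4)=7448 g(16,-2)=9620 g(16,0)=8502 g(16,2)=3432
t=17: g(17,-17)=1 g(17,-15)=17 g(17,-13)=136 g(17,-11)=679 g(17,-9)=2363 g(17,-7)=6052 g(17,-5)=11696 g(17,-3)=17068 g(17,-1)=18122 g(17,1)=11934
t=18: g(18,-18)=1 g(18,-16)=18 g(18,-14)=153 g(18,-12)=815 g(18,-10)=3042 g(18,-8)=8415 g(18,-6)=17748 g(18,-4)=28764 g(18,-2)=35190 g(18,0)=30056 g(18,2)=11934
t=19: g(19,-19)=1 g(19,-17)=19 g(19,-15)=171 g(19,-13)=968 g(19,-11)=3857 g(19,-9)=11457 g(19,-7)=26163 g(19,-5)=46512 g(19,-3)=63954 g(19,-1)=65246 g(19,1)=41990
t=20: g(20,-20)=1 g(20,-18)=20 g(20,-16)=190 g(20,-14)=1139 g(20,-12)=4825 g(20,-10)=15314 g(20,-8)=37620 g(20,-6)=72675 g(20,-4)=110466 g(20,-2)=129200 g(20,0)=107236 g(20,2)=41990
Paths never hitting 3: Σ_s g(20,s) = 520676
Paths hitting 3: 2^20 - 520676 = 527900
P = 527900/1048576 = 131975/262144

Answer: 131975/262144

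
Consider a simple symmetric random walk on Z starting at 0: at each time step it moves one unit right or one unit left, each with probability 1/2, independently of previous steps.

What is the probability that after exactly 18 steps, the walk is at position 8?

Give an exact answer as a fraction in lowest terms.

Answer: 1071/32768

Derivation:
To reach position 8 after 18 steps: need 13 steps of +1 and 5 of -1.
Favorable paths: C(18,13) = 8568
Total paths: 2^18 = 262144
P = 8568/262144 = 1071/32768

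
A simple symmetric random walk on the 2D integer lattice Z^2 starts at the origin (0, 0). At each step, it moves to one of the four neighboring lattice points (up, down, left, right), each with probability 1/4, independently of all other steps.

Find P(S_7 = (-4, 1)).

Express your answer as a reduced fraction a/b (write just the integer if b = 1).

Let h be the number of horizontal steps (so 7-h are vertical). To end at (-4,1) need (h-4)/2 right-steps and ((7-h)+1)/2 up-steps.
Sum over h with 4 ≤ h ≤ 6, h ≡ 0 (mod 2), 7-h ≡ 1 (mod 2):
h=4: C(7,4)·C(4,0)·C(3,2) = 35·1·3 = 105
h=6: C(7,6)·C(6,1)·C(1,1) = 7·6·1 = 42
Total favorable: 147
Total paths: 4^7 = 16384
P = 147/16384 = 147/16384

Answer: 147/16384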